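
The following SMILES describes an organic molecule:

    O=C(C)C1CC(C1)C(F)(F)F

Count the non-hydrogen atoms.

11

Every atom symbol written in the SMILES (organic subset) is one heavy atom; implicit H are not written.
Heavy atoms by element → C:7, F:3, O:1.
Total: 11.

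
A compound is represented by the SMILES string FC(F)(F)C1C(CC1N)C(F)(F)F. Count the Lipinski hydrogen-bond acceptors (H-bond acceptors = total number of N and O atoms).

1

N atoms: 1; O atoms: 0.
Lipinski HBA = 1 + 0 = 1.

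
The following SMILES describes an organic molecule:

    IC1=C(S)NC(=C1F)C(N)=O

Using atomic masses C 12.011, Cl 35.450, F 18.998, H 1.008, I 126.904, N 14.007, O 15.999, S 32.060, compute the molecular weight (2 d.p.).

First, the molecular formula is C5H4FIN2OS (counting implicit H from valence).
  C: 5 × 12.011 = 60.055
  F: 1 × 18.998 = 18.998
  H: 4 × 1.008 = 4.032
  I: 1 × 126.904 = 126.904
  N: 2 × 14.007 = 28.014
  O: 1 × 15.999 = 15.999
  S: 1 × 32.060 = 32.060
Sum: 5×12.011 + 1×18.998 + 4×1.008 + 1×126.904 + 2×14.007 + 1×15.999 + 1×32.060 = 286.062 → 286.06 g/mol.

286.06 g/mol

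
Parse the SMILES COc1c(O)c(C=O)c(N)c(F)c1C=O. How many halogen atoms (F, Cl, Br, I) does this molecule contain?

1

Halogen atoms appear at heavy-atom position 12 (1×F).
Other groups present: 2 aldehyde, 1 ether, 1 hydroxyl, 1 primary amine.
Halogen count: 1.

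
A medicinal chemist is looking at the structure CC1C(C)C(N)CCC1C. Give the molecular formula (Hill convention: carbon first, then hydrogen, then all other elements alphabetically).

Walk through each heavy atom and fill implicit hydrogens from standard valence (C 4, N 3, O 2, S 2, halogen 1):
  atom 1: C, bond orders sum to 1 (valence 4) → 3 H
  atom 2: C, bond orders sum to 3 (valence 4) → 1 H
  atom 3: C, bond orders sum to 3 (valence 4) → 1 H
  atom 4: C, bond orders sum to 1 (valence 4) → 3 H
  atom 5: C, bond orders sum to 3 (valence 4) → 1 H
  atom 6: N, bond orders sum to 1 (valence 3) → 2 H
  atom 7: C, bond orders sum to 2 (valence 4) → 2 H
  atom 8: C, bond orders sum to 2 (valence 4) → 2 H
  atom 9: C, bond orders sum to 3 (valence 4) → 1 H
  atom 10: C, bond orders sum to 1 (valence 4) → 3 H
Totals → C:9, H:19, N:1.

C9H19N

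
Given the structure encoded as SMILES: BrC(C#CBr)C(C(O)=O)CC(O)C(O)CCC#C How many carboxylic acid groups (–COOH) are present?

1

The carboxylic acid motif appears at heavy-atom position 7 in the SMILES.
Other groups present: 2 alkyne, 2 hydroxyl.
Carboxylic acid count: 1.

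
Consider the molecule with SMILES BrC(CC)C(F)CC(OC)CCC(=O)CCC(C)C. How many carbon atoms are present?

15

Count every carbon token in the SMILES (each C, including those in ring-closure positions and inside branches).
Carbon count: 15.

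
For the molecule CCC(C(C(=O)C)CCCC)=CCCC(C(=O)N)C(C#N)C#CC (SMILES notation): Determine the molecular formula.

Walk through each heavy atom and fill implicit hydrogens from standard valence (C 4, N 3, O 2, S 2, halogen 1):
  atom 1: C, bond orders sum to 1 (valence 4) → 3 H
  atom 2: C, bond orders sum to 2 (valence 4) → 2 H
  atom 3: C, bond orders sum to 4 (valence 4) → 0 H
  atom 4: C, bond orders sum to 3 (valence 4) → 1 H
  atom 5: C, bond orders sum to 4 (valence 4) → 0 H
  atom 6: O, bond orders sum to 2 (valence 2) → 0 H
  atom 7: C, bond orders sum to 1 (valence 4) → 3 H
  atom 8: C, bond orders sum to 2 (valence 4) → 2 H
  atom 9: C, bond orders sum to 2 (valence 4) → 2 H
  atom 10: C, bond orders sum to 2 (valence 4) → 2 H
  atom 11: C, bond orders sum to 1 (valence 4) → 3 H
  atom 12: C, bond orders sum to 3 (valence 4) → 1 H
  atom 13: C, bond orders sum to 2 (valence 4) → 2 H
  atom 14: C, bond orders sum to 2 (valence 4) → 2 H
  atom 15: C, bond orders sum to 3 (valence 4) → 1 H
  atom 16: C, bond orders sum to 4 (valence 4) → 0 H
  atom 17: O, bond orders sum to 2 (valence 2) → 0 H
  atom 18: N, bond orders sum to 1 (valence 3) → 2 H
  atom 19: C, bond orders sum to 3 (valence 4) → 1 H
  atom 20: C, bond orders sum to 4 (valence 4) → 0 H
  atom 21: N, bond orders sum to 3 (valence 3) → 0 H
  atom 22: C, bond orders sum to 4 (valence 4) → 0 H
  atom 23: C, bond orders sum to 4 (valence 4) → 0 H
  atom 24: C, bond orders sum to 1 (valence 4) → 3 H
Totals → C:20, H:30, N:2, O:2.

C20H30N2O2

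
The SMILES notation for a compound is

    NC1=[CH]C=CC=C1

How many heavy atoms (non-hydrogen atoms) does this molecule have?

Every atom symbol written in the SMILES (organic subset) is one heavy atom; implicit H are not written.
Heavy atoms by element → C:6, N:1.
Total: 7.

7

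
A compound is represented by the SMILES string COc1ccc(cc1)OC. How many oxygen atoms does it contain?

2

Scan the SMILES for O atoms (remember two-letter symbols like Cl and Br are single atoms).
Oxygen count: 2.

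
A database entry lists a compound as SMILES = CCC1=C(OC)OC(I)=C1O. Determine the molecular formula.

Walk through each heavy atom and fill implicit hydrogens from standard valence (C 4, N 3, O 2, S 2, halogen 1):
  atom 1: C, bond orders sum to 1 (valence 4) → 3 H
  atom 2: C, bond orders sum to 2 (valence 4) → 2 H
  atom 3: C, bond orders sum to 4 (valence 4) → 0 H
  atom 4: C, bond orders sum to 4 (valence 4) → 0 H
  atom 5: O, bond orders sum to 2 (valence 2) → 0 H
  atom 6: C, bond orders sum to 1 (valence 4) → 3 H
  atom 7: O, bond orders sum to 2 (valence 2) → 0 H
  atom 8: C, bond orders sum to 4 (valence 4) → 0 H
  atom 9: I (halogen, monovalent) → 0 H
  atom 10: C, bond orders sum to 4 (valence 4) → 0 H
  atom 11: O, bond orders sum to 1 (valence 2) → 1 H
Totals → C:7, H:9, I:1, O:3.

C7H9IO3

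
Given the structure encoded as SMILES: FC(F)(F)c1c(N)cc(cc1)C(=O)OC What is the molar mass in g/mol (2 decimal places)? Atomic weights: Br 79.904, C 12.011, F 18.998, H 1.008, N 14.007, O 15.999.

First, the molecular formula is C9H8F3NO2 (counting implicit H from valence).
  C: 9 × 12.011 = 108.099
  F: 3 × 18.998 = 56.994
  H: 8 × 1.008 = 8.064
  N: 1 × 14.007 = 14.007
  O: 2 × 15.999 = 31.998
Sum: 9×12.011 + 3×18.998 + 8×1.008 + 1×14.007 + 2×15.999 = 219.162 → 219.16 g/mol.

219.16 g/mol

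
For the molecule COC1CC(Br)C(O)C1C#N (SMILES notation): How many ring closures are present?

1

In SMILES, each pair of matching ring-closure digits denotes one ring-closing bond; the number of such bonds equals the number of independent rings.
Ring-closure bonds here: 1.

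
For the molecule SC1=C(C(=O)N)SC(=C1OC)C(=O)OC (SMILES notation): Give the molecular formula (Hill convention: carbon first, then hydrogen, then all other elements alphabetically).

Walk through each heavy atom and fill implicit hydrogens from standard valence (C 4, N 3, O 2, S 2, halogen 1):
  atom 1: S, bond orders sum to 1 (valence 2) → 1 H
  atom 2: C, bond orders sum to 4 (valence 4) → 0 H
  atom 3: C, bond orders sum to 4 (valence 4) → 0 H
  atom 4: C, bond orders sum to 4 (valence 4) → 0 H
  atom 5: O, bond orders sum to 2 (valence 2) → 0 H
  atom 6: N, bond orders sum to 1 (valence 3) → 2 H
  atom 7: S, bond orders sum to 2 (valence 2) → 0 H
  atom 8: C, bond orders sum to 4 (valence 4) → 0 H
  atom 9: C, bond orders sum to 4 (valence 4) → 0 H
  atom 10: O, bond orders sum to 2 (valence 2) → 0 H
  atom 11: C, bond orders sum to 1 (valence 4) → 3 H
  atom 12: C, bond orders sum to 4 (valence 4) → 0 H
  atom 13: O, bond orders sum to 2 (valence 2) → 0 H
  atom 14: O, bond orders sum to 2 (valence 2) → 0 H
  atom 15: C, bond orders sum to 1 (valence 4) → 3 H
Totals → C:8, H:9, N:1, O:4, S:2.

C8H9NO4S2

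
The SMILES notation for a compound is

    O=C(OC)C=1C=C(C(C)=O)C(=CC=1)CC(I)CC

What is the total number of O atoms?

3

Scan the SMILES for O atoms (remember two-letter symbols like Cl and Br are single atoms).
Oxygen count: 3.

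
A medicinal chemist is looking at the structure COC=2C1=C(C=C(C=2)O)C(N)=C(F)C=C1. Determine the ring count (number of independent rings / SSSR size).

2

In SMILES, each pair of matching ring-closure digits denotes one ring-closing bond; the number of such bonds equals the number of independent rings.
Ring-closure bonds here: 2.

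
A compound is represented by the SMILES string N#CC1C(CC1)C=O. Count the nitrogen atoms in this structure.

Scan the SMILES for N atoms (remember two-letter symbols like Cl and Br are single atoms).
Nitrogen count: 1.

1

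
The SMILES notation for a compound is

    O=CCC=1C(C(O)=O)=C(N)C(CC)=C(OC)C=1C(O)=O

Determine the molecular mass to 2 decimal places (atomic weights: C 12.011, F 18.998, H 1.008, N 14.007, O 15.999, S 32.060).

First, the molecular formula is C13H15NO6 (counting implicit H from valence).
  C: 13 × 12.011 = 156.143
  H: 15 × 1.008 = 15.120
  N: 1 × 14.007 = 14.007
  O: 6 × 15.999 = 95.994
Sum: 13×12.011 + 15×1.008 + 1×14.007 + 6×15.999 = 281.264 → 281.26 g/mol.

281.26 g/mol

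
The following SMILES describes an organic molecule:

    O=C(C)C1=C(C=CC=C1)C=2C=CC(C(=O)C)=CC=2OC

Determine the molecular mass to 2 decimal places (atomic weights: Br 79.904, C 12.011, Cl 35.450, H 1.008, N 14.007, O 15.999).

268.31 g/mol

First, the molecular formula is C17H16O3 (counting implicit H from valence).
  C: 17 × 12.011 = 204.187
  H: 16 × 1.008 = 16.128
  O: 3 × 15.999 = 47.997
Sum: 17×12.011 + 16×1.008 + 3×15.999 = 268.312 → 268.31 g/mol.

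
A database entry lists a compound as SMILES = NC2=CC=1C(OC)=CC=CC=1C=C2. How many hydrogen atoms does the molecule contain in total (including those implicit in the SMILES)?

11

Walk through each heavy atom and fill implicit hydrogens from standard valence (C 4, N 3, O 2, S 2, halogen 1):
  atom 1: N, bond orders sum to 1 (valence 3) → 2 H
  atom 2: C, bond orders sum to 4 (valence 4) → 0 H
  atom 3: C, bond orders sum to 3 (valence 4) → 1 H
  atom 4: C, bond orders sum to 4 (valence 4) → 0 H
  atom 5: C, bond orders sum to 4 (valence 4) → 0 H
  atom 6: O, bond orders sum to 2 (valence 2) → 0 H
  atom 7: C, bond orders sum to 1 (valence 4) → 3 H
  atom 8: C, bond orders sum to 3 (valence 4) → 1 H
  atom 9: C, bond orders sum to 3 (valence 4) → 1 H
  atom 10: C, bond orders sum to 3 (valence 4) → 1 H
  atom 11: C, bond orders sum to 4 (valence 4) → 0 H
  atom 12: C, bond orders sum to 3 (valence 4) → 1 H
  atom 13: C, bond orders sum to 3 (valence 4) → 1 H
Total hydrogens: 11.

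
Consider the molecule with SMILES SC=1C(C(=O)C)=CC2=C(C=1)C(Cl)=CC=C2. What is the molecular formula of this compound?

Walk through each heavy atom and fill implicit hydrogens from standard valence (C 4, N 3, O 2, S 2, halogen 1):
  atom 1: S, bond orders sum to 1 (valence 2) → 1 H
  atom 2: C, bond orders sum to 4 (valence 4) → 0 H
  atom 3: C, bond orders sum to 4 (valence 4) → 0 H
  atom 4: C, bond orders sum to 4 (valence 4) → 0 H
  atom 5: O, bond orders sum to 2 (valence 2) → 0 H
  atom 6: C, bond orders sum to 1 (valence 4) → 3 H
  atom 7: C, bond orders sum to 3 (valence 4) → 1 H
  atom 8: C, bond orders sum to 4 (valence 4) → 0 H
  atom 9: C, bond orders sum to 4 (valence 4) → 0 H
  atom 10: C, bond orders sum to 3 (valence 4) → 1 H
  atom 11: C, bond orders sum to 4 (valence 4) → 0 H
  atom 12: Cl (halogen, monovalent) → 0 H
  atom 13: C, bond orders sum to 3 (valence 4) → 1 H
  atom 14: C, bond orders sum to 3 (valence 4) → 1 H
  atom 15: C, bond orders sum to 3 (valence 4) → 1 H
Totals → C:12, H:9, Cl:1, O:1, S:1.
In Hill order: C12H9ClOS.

C12H9ClOS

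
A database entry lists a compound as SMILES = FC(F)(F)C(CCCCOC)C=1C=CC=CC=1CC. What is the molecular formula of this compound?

Walk through each heavy atom and fill implicit hydrogens from standard valence (C 4, N 3, O 2, S 2, halogen 1):
  atom 1: F (halogen, monovalent) → 0 H
  atom 2: C, bond orders sum to 4 (valence 4) → 0 H
  atom 3: F (halogen, monovalent) → 0 H
  atom 4: F (halogen, monovalent) → 0 H
  atom 5: C, bond orders sum to 3 (valence 4) → 1 H
  atom 6: C, bond orders sum to 2 (valence 4) → 2 H
  atom 7: C, bond orders sum to 2 (valence 4) → 2 H
  atom 8: C, bond orders sum to 2 (valence 4) → 2 H
  atom 9: C, bond orders sum to 2 (valence 4) → 2 H
  atom 10: O, bond orders sum to 2 (valence 2) → 0 H
  atom 11: C, bond orders sum to 1 (valence 4) → 3 H
  atom 12: C, bond orders sum to 4 (valence 4) → 0 H
  atom 13: C, bond orders sum to 3 (valence 4) → 1 H
  atom 14: C, bond orders sum to 3 (valence 4) → 1 H
  atom 15: C, bond orders sum to 3 (valence 4) → 1 H
  atom 16: C, bond orders sum to 3 (valence 4) → 1 H
  atom 17: C, bond orders sum to 4 (valence 4) → 0 H
  atom 18: C, bond orders sum to 2 (valence 4) → 2 H
  atom 19: C, bond orders sum to 1 (valence 4) → 3 H
Totals → C:15, H:21, F:3, O:1.
In Hill order: C15H21F3O.

C15H21F3O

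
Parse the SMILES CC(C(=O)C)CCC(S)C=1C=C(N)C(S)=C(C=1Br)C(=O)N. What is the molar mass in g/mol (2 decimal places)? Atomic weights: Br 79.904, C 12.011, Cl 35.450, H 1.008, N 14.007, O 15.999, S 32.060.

391.34 g/mol

First, the molecular formula is C14H19BrN2O2S2 (counting implicit H from valence).
  Br: 1 × 79.904 = 79.904
  C: 14 × 12.011 = 168.154
  H: 19 × 1.008 = 19.152
  N: 2 × 14.007 = 28.014
  O: 2 × 15.999 = 31.998
  S: 2 × 32.060 = 64.120
Sum: 1×79.904 + 14×12.011 + 19×1.008 + 2×14.007 + 2×15.999 + 2×32.060 = 391.342 → 391.34 g/mol.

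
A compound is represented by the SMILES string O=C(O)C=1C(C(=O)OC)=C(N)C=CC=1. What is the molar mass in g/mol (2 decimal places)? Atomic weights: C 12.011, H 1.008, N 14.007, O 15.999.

First, the molecular formula is C9H9NO4 (counting implicit H from valence).
  C: 9 × 12.011 = 108.099
  H: 9 × 1.008 = 9.072
  N: 1 × 14.007 = 14.007
  O: 4 × 15.999 = 63.996
Sum: 9×12.011 + 9×1.008 + 1×14.007 + 4×15.999 = 195.174 → 195.17 g/mol.

195.17 g/mol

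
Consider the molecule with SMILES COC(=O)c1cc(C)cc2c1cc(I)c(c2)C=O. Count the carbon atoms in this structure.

14

Count every carbon token in the SMILES (each C, including those in ring-closure positions and inside branches).
Carbon count: 14.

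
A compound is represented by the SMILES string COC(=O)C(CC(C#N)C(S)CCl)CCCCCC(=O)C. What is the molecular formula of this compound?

C15H24ClNO3S

Walk through each heavy atom and fill implicit hydrogens from standard valence (C 4, N 3, O 2, S 2, halogen 1):
  atom 1: C, bond orders sum to 1 (valence 4) → 3 H
  atom 2: O, bond orders sum to 2 (valence 2) → 0 H
  atom 3: C, bond orders sum to 4 (valence 4) → 0 H
  atom 4: O, bond orders sum to 2 (valence 2) → 0 H
  atom 5: C, bond orders sum to 3 (valence 4) → 1 H
  atom 6: C, bond orders sum to 2 (valence 4) → 2 H
  atom 7: C, bond orders sum to 3 (valence 4) → 1 H
  atom 8: C, bond orders sum to 4 (valence 4) → 0 H
  atom 9: N, bond orders sum to 3 (valence 3) → 0 H
  atom 10: C, bond orders sum to 3 (valence 4) → 1 H
  atom 11: S, bond orders sum to 1 (valence 2) → 1 H
  atom 12: C, bond orders sum to 2 (valence 4) → 2 H
  atom 13: Cl (halogen, monovalent) → 0 H
  atom 14: C, bond orders sum to 2 (valence 4) → 2 H
  atom 15: C, bond orders sum to 2 (valence 4) → 2 H
  atom 16: C, bond orders sum to 2 (valence 4) → 2 H
  atom 17: C, bond orders sum to 2 (valence 4) → 2 H
  atom 18: C, bond orders sum to 2 (valence 4) → 2 H
  atom 19: C, bond orders sum to 4 (valence 4) → 0 H
  atom 20: O, bond orders sum to 2 (valence 2) → 0 H
  atom 21: C, bond orders sum to 1 (valence 4) → 3 H
Totals → C:15, H:24, Cl:1, N:1, O:3, S:1.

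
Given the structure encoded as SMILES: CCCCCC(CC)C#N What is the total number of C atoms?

Count every carbon token in the SMILES (each C, including those in ring-closure positions and inside branches).
Carbon count: 9.

9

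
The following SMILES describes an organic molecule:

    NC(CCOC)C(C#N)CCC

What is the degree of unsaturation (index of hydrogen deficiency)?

2

Degree of unsaturation = (number of rings) + (number of π bonds).
Ring closures in the SMILES: 0.
π bonds: 1 triple bond (each 2 DoU) → 2 DoU from unsaturation.
Total DoU = 0 + 2 = 2.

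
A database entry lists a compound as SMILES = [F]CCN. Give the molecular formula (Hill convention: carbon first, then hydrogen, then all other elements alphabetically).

Walk through each heavy atom and fill implicit hydrogens from standard valence (C 4, N 3, O 2, S 2, halogen 1):
  atom 1: F with explicit H count 0
  atom 2: C, bond orders sum to 2 (valence 4) → 2 H
  atom 3: C, bond orders sum to 2 (valence 4) → 2 H
  atom 4: N, bond orders sum to 1 (valence 3) → 2 H
Totals → C:2, H:6, F:1, N:1.

C2H6FN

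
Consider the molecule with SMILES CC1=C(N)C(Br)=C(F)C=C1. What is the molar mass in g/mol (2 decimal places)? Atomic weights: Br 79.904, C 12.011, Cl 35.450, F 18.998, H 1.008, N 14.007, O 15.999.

204.04 g/mol

First, the molecular formula is C7H7BrFN (counting implicit H from valence).
  Br: 1 × 79.904 = 79.904
  C: 7 × 12.011 = 84.077
  F: 1 × 18.998 = 18.998
  H: 7 × 1.008 = 7.056
  N: 1 × 14.007 = 14.007
Sum: 1×79.904 + 7×12.011 + 1×18.998 + 7×1.008 + 1×14.007 = 204.042 → 204.04 g/mol.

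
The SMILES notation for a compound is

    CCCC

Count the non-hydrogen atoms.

4

Every atom symbol written in the SMILES (organic subset) is one heavy atom; implicit H are not written.
Heavy atoms by element → C:4.
Total: 4.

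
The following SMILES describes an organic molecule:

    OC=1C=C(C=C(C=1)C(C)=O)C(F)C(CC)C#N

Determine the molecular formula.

C13H14FNO2

Walk through each heavy atom and fill implicit hydrogens from standard valence (C 4, N 3, O 2, S 2, halogen 1):
  atom 1: O, bond orders sum to 1 (valence 2) → 1 H
  atom 2: C, bond orders sum to 4 (valence 4) → 0 H
  atom 3: C, bond orders sum to 3 (valence 4) → 1 H
  atom 4: C, bond orders sum to 4 (valence 4) → 0 H
  atom 5: C, bond orders sum to 3 (valence 4) → 1 H
  atom 6: C, bond orders sum to 4 (valence 4) → 0 H
  atom 7: C, bond orders sum to 3 (valence 4) → 1 H
  atom 8: C, bond orders sum to 4 (valence 4) → 0 H
  atom 9: C, bond orders sum to 1 (valence 4) → 3 H
  atom 10: O, bond orders sum to 2 (valence 2) → 0 H
  atom 11: C, bond orders sum to 3 (valence 4) → 1 H
  atom 12: F (halogen, monovalent) → 0 H
  atom 13: C, bond orders sum to 3 (valence 4) → 1 H
  atom 14: C, bond orders sum to 2 (valence 4) → 2 H
  atom 15: C, bond orders sum to 1 (valence 4) → 3 H
  atom 16: C, bond orders sum to 4 (valence 4) → 0 H
  atom 17: N, bond orders sum to 3 (valence 3) → 0 H
Totals → C:13, H:14, F:1, N:1, O:2.
In Hill order: C13H14FNO2.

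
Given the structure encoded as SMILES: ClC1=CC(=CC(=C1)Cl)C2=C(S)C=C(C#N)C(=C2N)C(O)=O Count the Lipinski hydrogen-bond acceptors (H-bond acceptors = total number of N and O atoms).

N atoms: 2; O atoms: 2.
Lipinski HBA = 2 + 2 = 4.

4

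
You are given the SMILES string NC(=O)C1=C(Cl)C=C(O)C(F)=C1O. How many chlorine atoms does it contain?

Scan the SMILES for Cl atoms (remember two-letter symbols like Cl and Br are single atoms).
Chlorine count: 1.

1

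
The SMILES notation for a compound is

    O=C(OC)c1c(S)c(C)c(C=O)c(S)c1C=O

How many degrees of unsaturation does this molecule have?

Molecular formula: C11H10O4S2.
DoU = (2C + 2 + N − H − X) / 2, where X is the halogen count and O/S are ignored.
    = (2·11 + 2 + 0 − 10 − 0) / 2 = 14 / 2 = 7.

7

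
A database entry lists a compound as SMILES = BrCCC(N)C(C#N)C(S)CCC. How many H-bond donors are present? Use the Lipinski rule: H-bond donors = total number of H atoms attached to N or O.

2

Donors: find every N or O and count the H atoms it carries.
  atom 5 (N): bond orders sum to 1 → 2 H
  atom 8 (N): bond orders sum to 3 → 0 H
Lipinski HBD = 2.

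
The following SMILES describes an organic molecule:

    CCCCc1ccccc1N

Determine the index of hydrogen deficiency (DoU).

Molecular formula: C10H15N.
DoU = (2C + 2 + N − H − X) / 2, where X is the halogen count and O/S are ignored.
    = (2·10 + 2 + 1 − 15 − 0) / 2 = 8 / 2 = 4.

4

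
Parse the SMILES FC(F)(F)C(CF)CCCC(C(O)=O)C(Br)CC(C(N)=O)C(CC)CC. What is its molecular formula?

Walk through each heavy atom and fill implicit hydrogens from standard valence (C 4, N 3, O 2, S 2, halogen 1):
  atom 1: F (halogen, monovalent) → 0 H
  atom 2: C, bond orders sum to 4 (valence 4) → 0 H
  atom 3: F (halogen, monovalent) → 0 H
  atom 4: F (halogen, monovalent) → 0 H
  atom 5: C, bond orders sum to 3 (valence 4) → 1 H
  atom 6: C, bond orders sum to 2 (valence 4) → 2 H
  atom 7: F (halogen, monovalent) → 0 H
  atom 8: C, bond orders sum to 2 (valence 4) → 2 H
  atom 9: C, bond orders sum to 2 (valence 4) → 2 H
  atom 10: C, bond orders sum to 2 (valence 4) → 2 H
  atom 11: C, bond orders sum to 3 (valence 4) → 1 H
  atom 12: C, bond orders sum to 4 (valence 4) → 0 H
  atom 13: O, bond orders sum to 1 (valence 2) → 1 H
  atom 14: O, bond orders sum to 2 (valence 2) → 0 H
  atom 15: C, bond orders sum to 3 (valence 4) → 1 H
  atom 16: Br (halogen, monovalent) → 0 H
  atom 17: C, bond orders sum to 2 (valence 4) → 2 H
  atom 18: C, bond orders sum to 3 (valence 4) → 1 H
  atom 19: C, bond orders sum to 4 (valence 4) → 0 H
  atom 20: N, bond orders sum to 1 (valence 3) → 2 H
  atom 21: O, bond orders sum to 2 (valence 2) → 0 H
  atom 22: C, bond orders sum to 3 (valence 4) → 1 H
  atom 23: C, bond orders sum to 2 (valence 4) → 2 H
  atom 24: C, bond orders sum to 1 (valence 4) → 3 H
  atom 25: C, bond orders sum to 2 (valence 4) → 2 H
  atom 26: C, bond orders sum to 1 (valence 4) → 3 H
Totals → C:17, H:28, Br:1, F:4, N:1, O:3.

C17H28BrF4NO3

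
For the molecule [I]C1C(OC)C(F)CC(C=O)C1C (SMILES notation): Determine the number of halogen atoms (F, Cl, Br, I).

Halogen atoms appear at heavy-atom positions 1, 7 (1×F, 1×I).
Other groups present: 1 aldehyde, 1 ether.
Halogen count: 2.

2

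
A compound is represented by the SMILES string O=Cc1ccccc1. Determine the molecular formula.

Walk through each heavy atom and fill implicit hydrogens from standard valence (C 4, N 3, O 2, S 2, halogen 1); for lowercase aromatic atoms, an aromatic c carries 1 H when it has two neighbours and 0 H with three, and aromatic n carries 0 H:
  atom 1: O, bond orders sum to 2 (valence 2) → 0 H
  atom 2: C, bond orders sum to 3 (valence 4) → 1 H
  atom 3: aromatic c, 3 neighbours → 0 H
  atom 4: aromatic c, 2 neighbours → 1 H
  atom 5: aromatic c, 2 neighbours → 1 H
  atom 6: aromatic c, 2 neighbours → 1 H
  atom 7: aromatic c, 2 neighbours → 1 H
  atom 8: aromatic c, 2 neighbours → 1 H
Totals → C:7, H:6, O:1.

C7H6O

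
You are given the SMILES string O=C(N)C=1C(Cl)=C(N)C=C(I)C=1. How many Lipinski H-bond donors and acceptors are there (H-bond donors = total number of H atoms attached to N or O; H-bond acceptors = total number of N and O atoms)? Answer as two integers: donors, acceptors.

Donors: find every N or O and count the H atoms it carries.
  atom 1 (O): bond orders sum to 2 → 0 H
  atom 3 (N): bond orders sum to 1 → 2 H
  atom 8 (N): bond orders sum to 1 → 2 H
Lipinski HBD = 4.
Acceptors: N atoms = 2, O atoms = 1 → HBA = 3.

4, 3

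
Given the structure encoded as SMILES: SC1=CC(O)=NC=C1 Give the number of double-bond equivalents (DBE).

Molecular formula: C5H5NOS.
DoU = (2C + 2 + N − H − X) / 2, where X is the halogen count and O/S are ignored.
    = (2·5 + 2 + 1 − 5 − 0) / 2 = 8 / 2 = 4.

4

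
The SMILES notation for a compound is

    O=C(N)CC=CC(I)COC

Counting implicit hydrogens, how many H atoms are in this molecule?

12

Walk through each heavy atom and fill implicit hydrogens from standard valence (C 4, N 3, O 2, S 2, halogen 1):
  atom 1: O, bond orders sum to 2 (valence 2) → 0 H
  atom 2: C, bond orders sum to 4 (valence 4) → 0 H
  atom 3: N, bond orders sum to 1 (valence 3) → 2 H
  atom 4: C, bond orders sum to 2 (valence 4) → 2 H
  atom 5: C, bond orders sum to 3 (valence 4) → 1 H
  atom 6: C, bond orders sum to 3 (valence 4) → 1 H
  atom 7: C, bond orders sum to 3 (valence 4) → 1 H
  atom 8: I (halogen, monovalent) → 0 H
  atom 9: C, bond orders sum to 2 (valence 4) → 2 H
  atom 10: O, bond orders sum to 2 (valence 2) → 0 H
  atom 11: C, bond orders sum to 1 (valence 4) → 3 H
Total hydrogens: 12.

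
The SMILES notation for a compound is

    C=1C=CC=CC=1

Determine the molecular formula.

C6H6

Walk through each heavy atom and fill implicit hydrogens from standard valence (C 4, N 3, O 2, S 2, halogen 1):
  atom 1: C, bond orders sum to 3 (valence 4) → 1 H
  atom 2: C, bond orders sum to 3 (valence 4) → 1 H
  atom 3: C, bond orders sum to 3 (valence 4) → 1 H
  atom 4: C, bond orders sum to 3 (valence 4) → 1 H
  atom 5: C, bond orders sum to 3 (valence 4) → 1 H
  atom 6: C, bond orders sum to 3 (valence 4) → 1 H
Totals → C:6, H:6.
In Hill order: C6H6.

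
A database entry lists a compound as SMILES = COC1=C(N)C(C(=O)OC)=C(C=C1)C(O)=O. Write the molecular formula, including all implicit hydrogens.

Walk through each heavy atom and fill implicit hydrogens from standard valence (C 4, N 3, O 2, S 2, halogen 1):
  atom 1: C, bond orders sum to 1 (valence 4) → 3 H
  atom 2: O, bond orders sum to 2 (valence 2) → 0 H
  atom 3: C, bond orders sum to 4 (valence 4) → 0 H
  atom 4: C, bond orders sum to 4 (valence 4) → 0 H
  atom 5: N, bond orders sum to 1 (valence 3) → 2 H
  atom 6: C, bond orders sum to 4 (valence 4) → 0 H
  atom 7: C, bond orders sum to 4 (valence 4) → 0 H
  atom 8: O, bond orders sum to 2 (valence 2) → 0 H
  atom 9: O, bond orders sum to 2 (valence 2) → 0 H
  atom 10: C, bond orders sum to 1 (valence 4) → 3 H
  atom 11: C, bond orders sum to 4 (valence 4) → 0 H
  atom 12: C, bond orders sum to 3 (valence 4) → 1 H
  atom 13: C, bond orders sum to 3 (valence 4) → 1 H
  atom 14: C, bond orders sum to 4 (valence 4) → 0 H
  atom 15: O, bond orders sum to 1 (valence 2) → 1 H
  atom 16: O, bond orders sum to 2 (valence 2) → 0 H
Totals → C:10, H:11, N:1, O:5.

C10H11NO5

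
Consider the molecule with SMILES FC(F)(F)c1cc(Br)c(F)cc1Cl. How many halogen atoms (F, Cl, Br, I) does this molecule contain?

6

Halogen atoms appear at heavy-atom positions 1, 3, 4, 8, 10, 13 (1×Br, 1×Cl, 4×F).
Halogen count: 6.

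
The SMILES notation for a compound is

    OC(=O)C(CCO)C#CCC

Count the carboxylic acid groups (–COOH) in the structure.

1

The carboxylic acid motif appears at heavy-atom position 2 in the SMILES.
Other groups present: 1 alkyne, 1 hydroxyl.
Carboxylic acid count: 1.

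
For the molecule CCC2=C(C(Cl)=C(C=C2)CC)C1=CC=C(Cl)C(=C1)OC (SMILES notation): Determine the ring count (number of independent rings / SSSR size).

In SMILES, each pair of matching ring-closure digits denotes one ring-closing bond; the number of such bonds equals the number of independent rings.
Ring-closure bonds here: 2.

2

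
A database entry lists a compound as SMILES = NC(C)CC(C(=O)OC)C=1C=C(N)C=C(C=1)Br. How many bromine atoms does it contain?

Scan the SMILES for Br atoms (remember two-letter symbols like Cl and Br are single atoms).
Bromine count: 1.

1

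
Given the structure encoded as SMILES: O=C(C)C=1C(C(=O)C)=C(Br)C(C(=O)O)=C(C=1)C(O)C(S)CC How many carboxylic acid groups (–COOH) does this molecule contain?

The carboxylic acid motif appears at heavy-atom position 12 in the SMILES.
Other groups present: 1 hydroxyl, 2 ketone, 1 thiol.
Carboxylic acid count: 1.

1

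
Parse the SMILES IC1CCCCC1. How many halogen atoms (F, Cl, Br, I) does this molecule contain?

Halogen atoms appear at heavy-atom position 1 (1×I).
Halogen count: 1.

1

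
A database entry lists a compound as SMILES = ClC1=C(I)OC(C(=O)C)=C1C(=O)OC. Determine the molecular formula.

C8H6ClIO4

Walk through each heavy atom and fill implicit hydrogens from standard valence (C 4, N 3, O 2, S 2, halogen 1):
  atom 1: Cl (halogen, monovalent) → 0 H
  atom 2: C, bond orders sum to 4 (valence 4) → 0 H
  atom 3: C, bond orders sum to 4 (valence 4) → 0 H
  atom 4: I (halogen, monovalent) → 0 H
  atom 5: O, bond orders sum to 2 (valence 2) → 0 H
  atom 6: C, bond orders sum to 4 (valence 4) → 0 H
  atom 7: C, bond orders sum to 4 (valence 4) → 0 H
  atom 8: O, bond orders sum to 2 (valence 2) → 0 H
  atom 9: C, bond orders sum to 1 (valence 4) → 3 H
  atom 10: C, bond orders sum to 4 (valence 4) → 0 H
  atom 11: C, bond orders sum to 4 (valence 4) → 0 H
  atom 12: O, bond orders sum to 2 (valence 2) → 0 H
  atom 13: O, bond orders sum to 2 (valence 2) → 0 H
  atom 14: C, bond orders sum to 1 (valence 4) → 3 H
Totals → C:8, H:6, Cl:1, I:1, O:4.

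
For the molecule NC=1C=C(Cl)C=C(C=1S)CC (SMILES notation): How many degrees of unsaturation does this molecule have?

4

Molecular formula: C8H10ClNS.
DoU = (2C + 2 + N − H − X) / 2, where X is the halogen count and O/S are ignored.
    = (2·8 + 2 + 1 − 10 − 1) / 2 = 8 / 2 = 4.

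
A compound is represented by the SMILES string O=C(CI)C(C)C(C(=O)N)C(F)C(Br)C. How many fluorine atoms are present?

1

Scan the SMILES for F atoms (remember two-letter symbols like Cl and Br are single atoms).
Fluorine count: 1.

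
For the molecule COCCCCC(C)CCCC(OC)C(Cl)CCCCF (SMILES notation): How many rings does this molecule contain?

In SMILES, each pair of matching ring-closure digits denotes one ring-closing bond; the number of such bonds equals the number of independent rings.
Ring-closure bonds here: 0.

0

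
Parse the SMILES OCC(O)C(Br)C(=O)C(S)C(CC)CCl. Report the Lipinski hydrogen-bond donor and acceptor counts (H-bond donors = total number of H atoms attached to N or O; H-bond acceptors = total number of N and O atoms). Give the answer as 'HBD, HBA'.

2, 3

Donors: find every N or O and count the H atoms it carries.
  atom 1 (O): bond orders sum to 1 → 1 H
  atom 4 (O): bond orders sum to 1 → 1 H
  atom 8 (O): bond orders sum to 2 → 0 H
Lipinski HBD = 2.
Acceptors: N atoms = 0, O atoms = 3 → HBA = 3.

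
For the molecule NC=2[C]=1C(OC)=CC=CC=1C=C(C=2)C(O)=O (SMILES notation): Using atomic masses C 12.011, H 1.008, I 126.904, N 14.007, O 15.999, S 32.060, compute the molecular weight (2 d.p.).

217.22 g/mol

First, the molecular formula is C12H11NO3 (counting implicit H from valence).
  C: 12 × 12.011 = 144.132
  H: 11 × 1.008 = 11.088
  N: 1 × 14.007 = 14.007
  O: 3 × 15.999 = 47.997
Sum: 12×12.011 + 11×1.008 + 1×14.007 + 3×15.999 = 217.224 → 217.22 g/mol.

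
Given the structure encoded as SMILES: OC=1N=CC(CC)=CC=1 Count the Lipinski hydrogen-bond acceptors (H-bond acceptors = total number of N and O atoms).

2

N atoms: 1; O atoms: 1.
Lipinski HBA = 1 + 1 = 2.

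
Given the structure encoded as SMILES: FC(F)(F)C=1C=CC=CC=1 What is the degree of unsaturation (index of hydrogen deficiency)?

Degree of unsaturation = (number of rings) + (number of π bonds).
Ring closures in the SMILES: 1.
π bonds: 3 double bonds (each 1 DoU) → 3 DoU from unsaturation.
Total DoU = 1 + 3 = 4.

4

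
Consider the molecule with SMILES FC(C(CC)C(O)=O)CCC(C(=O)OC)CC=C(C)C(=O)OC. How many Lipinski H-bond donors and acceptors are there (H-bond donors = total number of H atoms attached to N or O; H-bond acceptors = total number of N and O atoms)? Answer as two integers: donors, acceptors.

1, 6

Donors: find every N or O and count the H atoms it carries.
  atom 7 (O): bond orders sum to 1 → 1 H
  atom 8 (O): bond orders sum to 2 → 0 H
  atom 13 (O): bond orders sum to 2 → 0 H
  atom 14 (O): bond orders sum to 2 → 0 H
  atom 21 (O): bond orders sum to 2 → 0 H
  atom 22 (O): bond orders sum to 2 → 0 H
Lipinski HBD = 1.
Acceptors: N atoms = 0, O atoms = 6 → HBA = 6.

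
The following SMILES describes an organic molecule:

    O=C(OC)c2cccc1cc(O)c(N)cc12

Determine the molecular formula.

C12H11NO3

Walk through each heavy atom and fill implicit hydrogens from standard valence (C 4, N 3, O 2, S 2, halogen 1); for lowercase aromatic atoms, an aromatic c carries 1 H when it has two neighbours and 0 H with three, and aromatic n carries 0 H:
  atom 1: O, bond orders sum to 2 (valence 2) → 0 H
  atom 2: C, bond orders sum to 4 (valence 4) → 0 H
  atom 3: O, bond orders sum to 2 (valence 2) → 0 H
  atom 4: C, bond orders sum to 1 (valence 4) → 3 H
  atom 5: aromatic c, 3 neighbours → 0 H
  atom 6: aromatic c, 2 neighbours → 1 H
  atom 7: aromatic c, 2 neighbours → 1 H
  atom 8: aromatic c, 2 neighbours → 1 H
  atom 9: aromatic c, 3 neighbours → 0 H
  atom 10: aromatic c, 2 neighbours → 1 H
  atom 11: aromatic c, 3 neighbours → 0 H
  atom 12: O, bond orders sum to 1 (valence 2) → 1 H
  atom 13: aromatic c, 3 neighbours → 0 H
  atom 14: N, bond orders sum to 1 (valence 3) → 2 H
  atom 15: aromatic c, 2 neighbours → 1 H
  atom 16: aromatic c, 3 neighbours → 0 H
Totals → C:12, H:11, N:1, O:3.
In Hill order: C12H11NO3.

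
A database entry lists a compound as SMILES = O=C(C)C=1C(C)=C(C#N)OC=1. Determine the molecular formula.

Walk through each heavy atom and fill implicit hydrogens from standard valence (C 4, N 3, O 2, S 2, halogen 1):
  atom 1: O, bond orders sum to 2 (valence 2) → 0 H
  atom 2: C, bond orders sum to 4 (valence 4) → 0 H
  atom 3: C, bond orders sum to 1 (valence 4) → 3 H
  atom 4: C, bond orders sum to 4 (valence 4) → 0 H
  atom 5: C, bond orders sum to 4 (valence 4) → 0 H
  atom 6: C, bond orders sum to 1 (valence 4) → 3 H
  atom 7: C, bond orders sum to 4 (valence 4) → 0 H
  atom 8: C, bond orders sum to 4 (valence 4) → 0 H
  atom 9: N, bond orders sum to 3 (valence 3) → 0 H
  atom 10: O, bond orders sum to 2 (valence 2) → 0 H
  atom 11: C, bond orders sum to 3 (valence 4) → 1 H
Totals → C:8, H:7, N:1, O:2.
In Hill order: C8H7NO2.

C8H7NO2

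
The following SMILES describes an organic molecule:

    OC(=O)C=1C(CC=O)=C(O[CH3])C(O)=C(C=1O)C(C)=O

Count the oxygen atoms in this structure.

7

Scan the SMILES for O atoms (remember two-letter symbols like Cl and Br are single atoms).
Oxygen count: 7.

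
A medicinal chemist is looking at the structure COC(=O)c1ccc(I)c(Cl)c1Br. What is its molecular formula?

Walk through each heavy atom and fill implicit hydrogens from standard valence (C 4, N 3, O 2, S 2, halogen 1); for lowercase aromatic atoms, an aromatic c carries 1 H when it has two neighbours and 0 H with three, and aromatic n carries 0 H:
  atom 1: C, bond orders sum to 1 (valence 4) → 3 H
  atom 2: O, bond orders sum to 2 (valence 2) → 0 H
  atom 3: C, bond orders sum to 4 (valence 4) → 0 H
  atom 4: O, bond orders sum to 2 (valence 2) → 0 H
  atom 5: aromatic c, 3 neighbours → 0 H
  atom 6: aromatic c, 2 neighbours → 1 H
  atom 7: aromatic c, 2 neighbours → 1 H
  atom 8: aromatic c, 3 neighbours → 0 H
  atom 9: I (halogen, monovalent) → 0 H
  atom 10: aromatic c, 3 neighbours → 0 H
  atom 11: Cl (halogen, monovalent) → 0 H
  atom 12: aromatic c, 3 neighbours → 0 H
  atom 13: Br (halogen, monovalent) → 0 H
Totals → C:8, H:5, Br:1, Cl:1, I:1, O:2.

C8H5BrClIO2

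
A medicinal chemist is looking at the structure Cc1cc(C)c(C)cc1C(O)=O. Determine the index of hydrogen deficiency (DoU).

Molecular formula: C10H12O2.
DoU = (2C + 2 + N − H − X) / 2, where X is the halogen count and O/S are ignored.
    = (2·10 + 2 + 0 − 12 − 0) / 2 = 10 / 2 = 5.

5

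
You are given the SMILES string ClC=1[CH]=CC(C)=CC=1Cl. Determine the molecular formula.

Walk through each heavy atom and fill implicit hydrogens from standard valence (C 4, N 3, O 2, S 2, halogen 1):
  atom 1: Cl (halogen, monovalent) → 0 H
  atom 2: C, bond orders sum to 4 (valence 4) → 0 H
  atom 3: C with explicit H count 1
  atom 4: C, bond orders sum to 3 (valence 4) → 1 H
  atom 5: C, bond orders sum to 4 (valence 4) → 0 H
  atom 6: C, bond orders sum to 1 (valence 4) → 3 H
  atom 7: C, bond orders sum to 3 (valence 4) → 1 H
  atom 8: C, bond orders sum to 4 (valence 4) → 0 H
  atom 9: Cl (halogen, monovalent) → 0 H
Totals → C:7, H:6, Cl:2.
In Hill order: C7H6Cl2.

C7H6Cl2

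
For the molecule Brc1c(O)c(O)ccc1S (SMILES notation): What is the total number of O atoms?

2

Scan the SMILES for O atoms (remember two-letter symbols like Cl and Br are single atoms).
Oxygen count: 2.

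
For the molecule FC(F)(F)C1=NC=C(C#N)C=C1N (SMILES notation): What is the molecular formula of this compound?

C7H4F3N3

Walk through each heavy atom and fill implicit hydrogens from standard valence (C 4, N 3, O 2, S 2, halogen 1):
  atom 1: F (halogen, monovalent) → 0 H
  atom 2: C, bond orders sum to 4 (valence 4) → 0 H
  atom 3: F (halogen, monovalent) → 0 H
  atom 4: F (halogen, monovalent) → 0 H
  atom 5: C, bond orders sum to 4 (valence 4) → 0 H
  atom 6: N, bond orders sum to 3 (valence 3) → 0 H
  atom 7: C, bond orders sum to 3 (valence 4) → 1 H
  atom 8: C, bond orders sum to 4 (valence 4) → 0 H
  atom 9: C, bond orders sum to 4 (valence 4) → 0 H
  atom 10: N, bond orders sum to 3 (valence 3) → 0 H
  atom 11: C, bond orders sum to 3 (valence 4) → 1 H
  atom 12: C, bond orders sum to 4 (valence 4) → 0 H
  atom 13: N, bond orders sum to 1 (valence 3) → 2 H
Totals → C:7, H:4, F:3, N:3.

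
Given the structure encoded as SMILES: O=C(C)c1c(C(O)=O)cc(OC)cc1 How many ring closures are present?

In SMILES, each pair of matching ring-closure digits denotes one ring-closing bond; the number of such bonds equals the number of independent rings.
Ring-closure bonds here: 1.

1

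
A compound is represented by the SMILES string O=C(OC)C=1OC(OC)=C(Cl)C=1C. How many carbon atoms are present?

8

Count every carbon token in the SMILES (each C, including those in ring-closure positions and inside branches).
Carbon count: 8.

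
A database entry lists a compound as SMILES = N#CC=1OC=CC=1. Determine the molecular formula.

Walk through each heavy atom and fill implicit hydrogens from standard valence (C 4, N 3, O 2, S 2, halogen 1):
  atom 1: N, bond orders sum to 3 (valence 3) → 0 H
  atom 2: C, bond orders sum to 4 (valence 4) → 0 H
  atom 3: C, bond orders sum to 4 (valence 4) → 0 H
  atom 4: O, bond orders sum to 2 (valence 2) → 0 H
  atom 5: C, bond orders sum to 3 (valence 4) → 1 H
  atom 6: C, bond orders sum to 3 (valence 4) → 1 H
  atom 7: C, bond orders sum to 3 (valence 4) → 1 H
Totals → C:5, H:3, N:1, O:1.

C5H3NO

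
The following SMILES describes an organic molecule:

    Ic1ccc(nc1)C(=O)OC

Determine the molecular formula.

Walk through each heavy atom and fill implicit hydrogens from standard valence (C 4, N 3, O 2, S 2, halogen 1); for lowercase aromatic atoms, an aromatic c carries 1 H when it has two neighbours and 0 H with three, and aromatic n carries 0 H:
  atom 1: I (halogen, monovalent) → 0 H
  atom 2: aromatic c, 3 neighbours → 0 H
  atom 3: aromatic c, 2 neighbours → 1 H
  atom 4: aromatic c, 2 neighbours → 1 H
  atom 5: aromatic c, 3 neighbours → 0 H
  atom 6: aromatic n, 2 neighbours → 0 H
  atom 7: aromatic c, 2 neighbours → 1 H
  atom 8: C, bond orders sum to 4 (valence 4) → 0 H
  atom 9: O, bond orders sum to 2 (valence 2) → 0 H
  atom 10: O, bond orders sum to 2 (valence 2) → 0 H
  atom 11: C, bond orders sum to 1 (valence 4) → 3 H
Totals → C:7, H:6, I:1, N:1, O:2.

C7H6INO2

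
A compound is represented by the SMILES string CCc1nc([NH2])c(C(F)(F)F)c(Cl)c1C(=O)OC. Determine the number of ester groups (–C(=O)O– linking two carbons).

1

The ester motif appears at heavy-atom position 15 in the SMILES.
Other groups present: 1 primary amine.
Ester count: 1.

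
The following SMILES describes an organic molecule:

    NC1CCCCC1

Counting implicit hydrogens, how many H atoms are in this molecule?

Walk through each heavy atom and fill implicit hydrogens from standard valence (C 4, N 3, O 2, S 2, halogen 1):
  atom 1: N, bond orders sum to 1 (valence 3) → 2 H
  atom 2: C, bond orders sum to 3 (valence 4) → 1 H
  atom 3: C, bond orders sum to 2 (valence 4) → 2 H
  atom 4: C, bond orders sum to 2 (valence 4) → 2 H
  atom 5: C, bond orders sum to 2 (valence 4) → 2 H
  atom 6: C, bond orders sum to 2 (valence 4) → 2 H
  atom 7: C, bond orders sum to 2 (valence 4) → 2 H
Total hydrogens: 13.

13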